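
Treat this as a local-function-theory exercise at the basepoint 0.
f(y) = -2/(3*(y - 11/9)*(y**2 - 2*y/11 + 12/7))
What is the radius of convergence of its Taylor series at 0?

The radius of convergence is 11/9.

Denominator factor (y - 11/9): pole of order 1 at 11/9, modulus 11/9.
Denominator factor (y**2 - 2*y/11 + 12/7): discriminant -5780/847, complex-conjugate roots (1/11) + ((17/77)*sqrt(35))*i and (1/11) - ((17/77)*sqrt(35))*i; poles of order 1, moduli (2/7)*sqrt(21) and (2/7)*sqrt(21).
The radius of convergence is the smallest modulus among the singular points: 11/9.


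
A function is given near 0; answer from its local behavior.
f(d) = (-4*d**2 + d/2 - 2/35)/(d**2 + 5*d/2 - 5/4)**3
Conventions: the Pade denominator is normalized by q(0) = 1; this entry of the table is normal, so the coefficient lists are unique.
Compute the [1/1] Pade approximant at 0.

Taylor coefficients needed (expand at 0): a_0 = 128/4375, a_1 = -352/4375, a_2 = 28096/21875.
Write the denominator as Q(d) = 1 + q1*d. Requiring Q*f - P = O(d^3) with deg P <= 1 kills the coefficients of d^2..d^2 in Q*f:
  d^2: a_2 + q1*a_1 = 0, i.e. 28096/21875 + (-352/4375)*q1 = 0.
Solving this linear system: q1 = 878/55.
The numerator is Q*f truncated at degree 1: P0 = a_0 = 128/4375; P1 = a_1 + q1*a_0 = 93024/240625.

The Pade approximant has numerator coefficients [128/4375, 93024/240625]; denominator coefficients [1, 878/55].


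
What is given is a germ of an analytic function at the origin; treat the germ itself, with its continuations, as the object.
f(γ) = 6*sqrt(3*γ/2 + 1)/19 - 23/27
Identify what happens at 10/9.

There is no denominator, hence no pole anywhere.
Branch term sqrt(1 - γ/(-2/3)): argument at 10/9 is 8/3, nonzero, so 10/9 is not its branch point (a point on a principal cut is still regular for the continued germ).
So the germ continues analytically to 10/9.

The point is a regular point.


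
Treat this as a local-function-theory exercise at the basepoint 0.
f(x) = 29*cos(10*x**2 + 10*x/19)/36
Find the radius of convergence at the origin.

The radius of convergence is infinite.

The factor cos(10*x**2 + 10*x/19) is entire and contributes no finite singular point.
The polynomial part has no poles.
No finite singular points: the Taylor series at 0 converges everywhere.


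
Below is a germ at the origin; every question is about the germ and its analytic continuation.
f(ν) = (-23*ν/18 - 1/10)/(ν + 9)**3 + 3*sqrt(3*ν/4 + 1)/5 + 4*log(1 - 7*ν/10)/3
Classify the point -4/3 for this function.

The term (3/5)*sqrt(1 - ν/(-4/3)) has argument 1 - -4/3/(-4/3) = 0 at -4/3: a square-root (algebraic, two-sheeted) branch point; the remaining terms are analytic or single-valued there.

The point is an algebraic (square-root) branch point.


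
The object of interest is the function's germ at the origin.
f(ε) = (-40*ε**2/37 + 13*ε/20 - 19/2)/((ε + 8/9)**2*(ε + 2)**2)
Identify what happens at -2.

The denominator factor ε + 2 vanishes at -2 and appears to the power 2; the numerator there equals -2798/185, nonzero, and no other factor vanishes.
Hence a pole whose order is the multiplicity, 2.

The point is a pole of order 2.


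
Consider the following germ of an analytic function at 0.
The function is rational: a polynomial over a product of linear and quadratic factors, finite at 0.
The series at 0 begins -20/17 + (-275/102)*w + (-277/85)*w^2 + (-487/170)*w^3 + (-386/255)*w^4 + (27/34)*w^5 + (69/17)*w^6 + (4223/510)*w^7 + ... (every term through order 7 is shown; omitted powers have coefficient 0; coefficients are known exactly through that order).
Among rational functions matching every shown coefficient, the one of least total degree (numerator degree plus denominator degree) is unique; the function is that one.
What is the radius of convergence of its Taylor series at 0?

No rational of total degree below 5 reproduces all 8 coefficients; solving the [2/3] Pade equations on them gives f(w) = (-13*w**2/10 - 5*w/6 + 20/17)/(w - 1)**3, whose expansion matches every shown term.
Denominator factor (w - 1)^3: pole of order 3 at 1, modulus 1.
The radius of convergence is the smallest modulus among the singular points: 1.

The radius of convergence is 1.


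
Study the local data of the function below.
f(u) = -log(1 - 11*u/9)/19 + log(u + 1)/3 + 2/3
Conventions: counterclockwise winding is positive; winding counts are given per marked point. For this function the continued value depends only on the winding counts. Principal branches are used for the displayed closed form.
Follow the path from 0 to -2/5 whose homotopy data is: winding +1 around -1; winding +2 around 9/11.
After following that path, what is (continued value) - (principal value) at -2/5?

The rational part is single-valued and drops out of the difference; each branch term changes only by its own monodromy.
(1/3)*log(1 - u/(-1)): each positive loop around -1 adds 2*pi*i to the log, so winding +1 contributes (1/3)*(1)*2*pi*i = (2/3)*pi*i.
(-1/19)*log(1 - u/(9/11)): each positive loop around 9/11 adds 2*pi*i to the log, so winding +2 contributes (-1/19)*(2)*2*pi*i = -(4/19)*pi*i.
Summing the contributions at u = -2/5 gives (26/57)*pi*i.

Continued minus principal equals (26/57)*pi*i.


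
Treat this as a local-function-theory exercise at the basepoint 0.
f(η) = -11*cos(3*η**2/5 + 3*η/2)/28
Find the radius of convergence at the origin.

The factor cos(3*η**2/5 + 3*η/2) is entire and contributes no finite singular point.
The polynomial part has no poles.
No finite singular points: the Taylor series at 0 converges everywhere.

The radius of convergence is infinite.


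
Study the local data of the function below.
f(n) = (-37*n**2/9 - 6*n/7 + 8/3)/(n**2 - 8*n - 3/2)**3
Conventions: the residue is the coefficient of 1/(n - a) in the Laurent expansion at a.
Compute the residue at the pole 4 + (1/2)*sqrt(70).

The residue is -(16087/21609000)*sqrt(70).

The factor n**2 - 8*n - 3/2 splits as (n - a)(n - a') with a = 4 + (1/2)*sqrt(70), a' = 4 - (1/2)*sqrt(70). At the order-3 pole a set g(n) = (n - a)^3*f(n) = [-37*n**2/9 - 6*n/7 + 8/3] / (n - a')^3.
Order-3 pole: residue = g''(a)/2; g''(4 + (1/2)*sqrt(70)) = -(16087/10804500)*sqrt(70), so the residue is -(16087/21609000)*sqrt(70).


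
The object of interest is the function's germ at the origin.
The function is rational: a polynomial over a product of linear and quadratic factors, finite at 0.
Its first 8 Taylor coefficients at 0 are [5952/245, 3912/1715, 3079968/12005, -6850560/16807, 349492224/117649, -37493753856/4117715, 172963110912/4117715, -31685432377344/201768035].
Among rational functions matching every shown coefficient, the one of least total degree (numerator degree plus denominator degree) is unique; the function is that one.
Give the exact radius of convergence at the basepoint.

The radius of convergence is 1/4.

No rational of total degree below 5 reproduces all 8 coefficients; solving the [2/3] Pade equations on them gives f(ω) = (-ω**2/3 + 11*ω/8 + 31/15)/((ω - 7/12)**2*(ω + 1/4)), whose expansion matches every shown term.
Denominator factor (ω - 7/12)^2: pole of order 2 at 7/12, modulus 7/12.
Denominator factor (ω + 1/4): pole of order 1 at -1/4, modulus 1/4.
The radius of convergence is the smallest modulus among the singular points: 1/4.


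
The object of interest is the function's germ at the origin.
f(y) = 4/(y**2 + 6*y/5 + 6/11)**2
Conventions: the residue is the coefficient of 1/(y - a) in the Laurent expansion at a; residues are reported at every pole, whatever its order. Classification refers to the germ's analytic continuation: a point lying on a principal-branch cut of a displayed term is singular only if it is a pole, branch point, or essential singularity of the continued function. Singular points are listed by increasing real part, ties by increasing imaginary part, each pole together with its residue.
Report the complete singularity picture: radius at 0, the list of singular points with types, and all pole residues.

Denominator factor (y**2 + 6*y/5 + 6/11)^2: discriminant -204/275, complex-conjugate roots (-3/5) + ((1/55)*sqrt(561))*i and (-3/5) - ((1/55)*sqrt(561))*i; poles of order 2, moduli (1/11)*sqrt(66) and (1/11)*sqrt(66).
The radius of convergence is the smallest modulus among the singular points: (1/11)*sqrt(66).
The factor y**2 + 6*y/5 + 6/11 splits as (y - a)(y - a') with a = (-3/5) - ((1/55)*sqrt(561))*i, a' = (-3/5) + ((1/55)*sqrt(561))*i. At the order-2 pole a set g(y) = (y - a)^2*f(y) = [4] / (y - a')^2.
Order-2 pole: residue = g'(a); g'((-3/5) - ((1/55)*sqrt(561))*i) = ((1375/2601)*sqrt(561))*i, so the residue is ((1375/2601)*sqrt(561))*i.
The factor y**2 + 6*y/5 + 6/11 splits as (y - a)(y - a') with a = (-3/5) + ((1/55)*sqrt(561))*i, a' = (-3/5) - ((1/55)*sqrt(561))*i. At the order-2 pole a set g(y) = (y - a)^2*f(y) = [4] / (y - a')^2.
Order-2 pole: residue = g'(a); g'((-3/5) + ((1/55)*sqrt(561))*i) = -((1375/2601)*sqrt(561))*i, so the residue is -((1375/2601)*sqrt(561))*i.
List the singular points by increasing real part (a conjugate pair: the negative imaginary part first).

Radius of convergence at 0: (1/11)*sqrt(66).
At (-3/5) - ((1/55)*sqrt(561))*i: a pole of order 2; residue ((1375/2601)*sqrt(561))*i.
At (-3/5) + ((1/55)*sqrt(561))*i: a pole of order 2; residue -((1375/2601)*sqrt(561))*i.


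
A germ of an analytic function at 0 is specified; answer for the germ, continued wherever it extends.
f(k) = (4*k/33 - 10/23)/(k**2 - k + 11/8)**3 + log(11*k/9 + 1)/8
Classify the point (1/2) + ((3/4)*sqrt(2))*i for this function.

The denominator factor k**2 - k + 11/8 vanishes at (1/2) + ((3/4)*sqrt(2))*i and appears to the power 3; the numerator there equals (-284/759) + ((1/11)*sqrt(2))*i, nonzero, and no other factor vanishes.
The branch terms are analytic at this point.
Hence a pole whose order is the multiplicity, 3.

The point is a pole of order 3.


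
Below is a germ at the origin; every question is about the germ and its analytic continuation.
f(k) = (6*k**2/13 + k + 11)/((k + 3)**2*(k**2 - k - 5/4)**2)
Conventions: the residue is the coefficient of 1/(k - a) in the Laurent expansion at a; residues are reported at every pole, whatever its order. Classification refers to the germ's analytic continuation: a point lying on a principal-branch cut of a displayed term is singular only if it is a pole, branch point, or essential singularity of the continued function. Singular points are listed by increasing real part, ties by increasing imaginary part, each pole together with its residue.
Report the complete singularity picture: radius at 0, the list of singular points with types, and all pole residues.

Denominator factor (k + 3)^2: pole of order 2 at -3, modulus 3.
Denominator factor (k**2 - k - 5/4)^2: discriminant 6, real irrational roots 1/2 + (1/2)*sqrt(6) and 1/2 - (1/2)*sqrt(6); poles of order 2, moduli 1/2 + (1/2)*sqrt(6) and -1/2 + (1/2)*sqrt(6).
The radius of convergence is the smallest modulus among the singular points: -1/2 + (1/2)*sqrt(6).
At the order-2 pole -3 set g(k) = (k - (-3))^2*f(k) = (6*k**2/13 + k + 11)/(k**2 - k - 5/4)**2.
Order-2 pole: residue = g'(a); g'(-3) = 125744/1033591, so the residue is 125744/1033591.
The factor k**2 - k - 5/4 splits as (k - a)(k - a') with a = 1/2 - (1/2)*sqrt(6), a' = 1/2 + (1/2)*sqrt(6). At the order-2 pole a set g(k) = (k - a)^2*f(k) = [(6*k**2/13 + k + 11)/(k + 3)**2] / (k - a')^2.
Order-2 pole: residue = g'(a); g'(1/2 - (1/2)*sqrt(6)) = -62872/1033591 + (191072/9302319)*sqrt(6), so the residue is -62872/1033591 + (191072/9302319)*sqrt(6).
The factor k**2 - k - 5/4 splits as (k - a)(k - a') with a = 1/2 + (1/2)*sqrt(6), a' = 1/2 - (1/2)*sqrt(6). At the order-2 pole a set g(k) = (k - a)^2*f(k) = [(6*k**2/13 + k + 11)/(k + 3)**2] / (k - a')^2.
Order-2 pole: residue = g'(a); g'(1/2 + (1/2)*sqrt(6)) = -62872/1033591 - (191072/9302319)*sqrt(6), so the residue is -62872/1033591 - (191072/9302319)*sqrt(6).
List the singular points by increasing real part (a conjugate pair: the negative imaginary part first).

Radius of convergence at 0: -1/2 + (1/2)*sqrt(6).
At -3: a pole of order 2; residue 125744/1033591.
At 1/2 - (1/2)*sqrt(6): a pole of order 2; residue -62872/1033591 + (191072/9302319)*sqrt(6).
At 1/2 + (1/2)*sqrt(6): a pole of order 2; residue -62872/1033591 - (191072/9302319)*sqrt(6).


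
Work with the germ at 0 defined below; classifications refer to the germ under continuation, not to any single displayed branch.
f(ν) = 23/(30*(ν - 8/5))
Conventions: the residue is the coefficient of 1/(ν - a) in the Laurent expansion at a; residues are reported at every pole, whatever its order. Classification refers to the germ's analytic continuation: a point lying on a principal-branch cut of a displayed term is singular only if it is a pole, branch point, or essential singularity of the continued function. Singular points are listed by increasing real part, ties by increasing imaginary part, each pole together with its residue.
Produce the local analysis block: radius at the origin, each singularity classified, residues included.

Radius of convergence at 0: 8/5.
At 8/5: a pole of order 1; residue 23/30.

Denominator factor (ν - 8/5): pole of order 1 at 8/5, modulus 8/5.
The radius of convergence is the smallest modulus among the singular points: 8/5.
At the order-1 pole 8/5 set g(ν) = (ν - (8/5))*f(ν) = 23/30.
Simple pole: residue = g(a) at a = 8/5, which is 23/30.


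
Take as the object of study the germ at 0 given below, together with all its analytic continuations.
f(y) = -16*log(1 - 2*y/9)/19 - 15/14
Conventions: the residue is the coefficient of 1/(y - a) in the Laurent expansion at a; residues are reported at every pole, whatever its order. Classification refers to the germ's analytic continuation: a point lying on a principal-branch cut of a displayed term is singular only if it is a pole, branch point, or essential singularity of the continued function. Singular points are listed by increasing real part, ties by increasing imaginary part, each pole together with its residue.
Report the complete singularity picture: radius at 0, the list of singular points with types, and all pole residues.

Branch term (-16/19)*log(1 - y/(9/2)): its argument vanishes at y = 9/2, a logarithmic branch point, modulus 9/2.
The radius of convergence is the smallest modulus among the singular points: 9/2.

Radius of convergence at 0: 9/2.
At 9/2: a logarithmic branch point.


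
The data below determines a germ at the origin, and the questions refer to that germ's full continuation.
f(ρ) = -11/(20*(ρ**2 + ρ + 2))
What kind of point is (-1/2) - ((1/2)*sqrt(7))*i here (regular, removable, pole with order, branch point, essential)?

The denominator factor ρ**2 + ρ + 2 vanishes at (-1/2) - ((1/2)*sqrt(7))*i and appears to the power 1; the numerator there equals -11/20, nonzero, and no other factor vanishes.
Hence a pole whose order is the multiplicity, 1.

The point is a pole of order 1.


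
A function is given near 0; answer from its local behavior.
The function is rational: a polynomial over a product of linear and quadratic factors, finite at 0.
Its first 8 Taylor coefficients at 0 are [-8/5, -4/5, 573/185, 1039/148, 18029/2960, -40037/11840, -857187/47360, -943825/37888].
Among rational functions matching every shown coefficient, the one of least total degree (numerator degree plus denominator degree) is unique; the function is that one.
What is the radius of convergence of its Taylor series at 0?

No rational of total degree below 4 reproduces all 8 coefficients; solving the [2/2] Pade equations on them gives f(w) = (24*w**2/37 + w - 4/5)/(w**2 - 7*w/8 + 1/2), whose expansion matches every shown term.
Denominator factor (w**2 - 7*w/8 + 1/2): discriminant -79/64, complex-conjugate roots (7/16) + ((1/16)*sqrt(79))*i and (7/16) - ((1/16)*sqrt(79))*i; poles of order 1, moduli (1/2)*sqrt(2) and (1/2)*sqrt(2).
The radius of convergence is the smallest modulus among the singular points: (1/2)*sqrt(2).

The radius of convergence is (1/2)*sqrt(2).


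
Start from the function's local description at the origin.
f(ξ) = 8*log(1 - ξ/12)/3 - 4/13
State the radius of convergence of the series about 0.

The radius of convergence is 12.

Branch term (8/3)*log(1 - ξ/(12)): its argument vanishes at ξ = 12, a logarithmic branch point, modulus 12.
The radius of convergence is the smallest modulus among the singular points: 12.


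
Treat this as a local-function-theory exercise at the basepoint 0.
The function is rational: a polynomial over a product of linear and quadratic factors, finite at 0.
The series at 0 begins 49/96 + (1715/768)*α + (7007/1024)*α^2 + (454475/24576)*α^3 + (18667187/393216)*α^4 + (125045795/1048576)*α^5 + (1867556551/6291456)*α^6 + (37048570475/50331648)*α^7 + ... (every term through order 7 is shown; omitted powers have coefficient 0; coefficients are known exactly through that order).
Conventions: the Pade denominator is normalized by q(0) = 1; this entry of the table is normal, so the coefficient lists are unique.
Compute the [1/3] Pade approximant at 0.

Taylor coefficients needed (read off): a_0 = 49/96, a_1 = 1715/768, a_2 = 7007/1024, a_3 = 454475/24576, a_4 = 18667187/393216.
Write the denominator as Q(α) = 1 + q1*α + q2*α^2 + q3*α^3. Requiring Q*f - P = O(α^5) with deg P <= 1 kills the coefficients of α^2..α^4 in Q*f:
  α^2: a_2 + q1*a_1 + q2*a_0 = 0, i.e. 7007/1024 + (1715/768)*q1 + (49/96)*q2 = 0.
  α^3: a_3 + q1*a_2 + q2*a_1 + q3*a_0 = 0, i.e. 454475/24576 + (7007/1024)*q1 + (1715/768)*q2 + (49/96)*q3 = 0.
  α^4: a_4 + q1*a_3 + q2*a_2 + q3*a_1 = 0, i.e. 18667187/393216 + (454475/24576)*q1 + (7007/1024)*q2 + (1715/768)*q3 = 0.
Solving this linear system: q1 = -2219/520, q2 = 4379/832, q3 = -68173/33280.
The numerator is Q*f truncated at degree 1: P0 = a_0 = 49/96; P1 = a_1 + q1*a_0 = 343/6240.

The Pade approximant has numerator coefficients [49/96, 343/6240]; denominator coefficients [1, -2219/520, 4379/832, -68173/33280].


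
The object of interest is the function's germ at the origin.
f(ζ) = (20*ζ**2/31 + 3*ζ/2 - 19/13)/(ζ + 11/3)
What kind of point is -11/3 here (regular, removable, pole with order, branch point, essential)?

The denominator factor ζ + 11/3 vanishes at -11/3 and appears to the power 1; the numerator there equals 12421/7254, nonzero, and no other factor vanishes.
Hence a pole whose order is the multiplicity, 1.

The point is a pole of order 1.


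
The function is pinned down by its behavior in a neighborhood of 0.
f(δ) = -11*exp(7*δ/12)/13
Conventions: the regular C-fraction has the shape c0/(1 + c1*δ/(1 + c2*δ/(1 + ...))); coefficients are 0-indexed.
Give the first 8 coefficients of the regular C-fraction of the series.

Taylor coefficients (expand at 0): a_0 = -11/13, a_1 = -77/156, a_2 = -539/3744, a_3 = -3773/134784, a_4 = -26411/6469632, a_5 = -184877/388177920, a_6 = -1294139/27948810240, a_7 = -1294139/335385722880.
c0 = a_0 = -11/13. Peel one level at a time: if S = 1 + c*δ/S' with S'(0) = 1, then c is the δ-coefficient of S and S' = c*δ/(S - 1).
S_1 = c0/f = 1 + (-7/12)*δ + (49/288)*δ^2 + ...; c1 = -7/12.
S_2 = c1*δ/(S_1 - 1) = 1 + (7/24)*δ + (49/1728)*δ^2 + ...; c2 = 7/24.
S_3 = c2*δ/(S_2 - 1) = 1 + (-7/72)*δ + (49/5184)*δ^2 + ...; c3 = -7/72.
S_4 = c3*δ/(S_3 - 1) = 1 + (7/72)*δ + (49/8640)*δ^2 + ...; c4 = 7/72.
S_5 = c4*δ/(S_4 - 1) = 1 + (-7/120)*δ + (49/14400)*δ^2 + ...; c5 = -7/120.
S_6 = c5*δ/(S_5 - 1) = 1 + (7/120)*δ + (7/2880)*δ^2 + ...; c6 = 7/120.
S_7 = c6*δ/(S_6 - 1) = 1 + (-1/24)*δ + ...; c7 = -1/24.

The regular C-fraction coefficients are [-11/13, -7/12, 7/24, -7/72, 7/72, -7/120, 7/120, -1/24].


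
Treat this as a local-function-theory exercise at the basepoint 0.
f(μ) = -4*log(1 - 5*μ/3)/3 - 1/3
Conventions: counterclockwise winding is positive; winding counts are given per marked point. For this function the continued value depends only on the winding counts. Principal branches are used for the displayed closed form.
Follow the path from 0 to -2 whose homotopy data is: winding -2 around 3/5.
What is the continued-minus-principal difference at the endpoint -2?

The rational part is single-valued and drops out of the difference; each branch term changes only by its own monodromy.
(-4/3)*log(1 - μ/(3/5)): each positive loop around 3/5 adds 2*pi*i to the log, so winding -2 contributes (-4/3)*(-2)*2*pi*i = (16/3)*pi*i.
Summing the contributions at μ = -2 gives (16/3)*pi*i.

Continued minus principal equals (16/3)*pi*i.


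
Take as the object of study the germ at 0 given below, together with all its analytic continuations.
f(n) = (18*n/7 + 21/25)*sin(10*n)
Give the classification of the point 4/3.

The point is a regular point.

There is no denominator, hence no pole anywhere.
The factor sin(10*n) is entire.
So the germ continues analytically to 4/3.


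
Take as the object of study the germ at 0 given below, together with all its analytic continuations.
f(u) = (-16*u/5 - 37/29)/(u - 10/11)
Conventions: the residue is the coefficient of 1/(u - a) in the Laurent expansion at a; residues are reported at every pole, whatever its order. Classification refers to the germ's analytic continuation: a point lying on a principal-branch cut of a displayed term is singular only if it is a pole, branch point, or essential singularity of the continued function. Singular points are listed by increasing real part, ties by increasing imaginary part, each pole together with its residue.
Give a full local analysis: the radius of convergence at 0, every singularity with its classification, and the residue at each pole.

Radius of convergence at 0: 10/11.
At 10/11: a pole of order 1; residue -1335/319.

Denominator factor (u - 10/11): pole of order 1 at 10/11, modulus 10/11.
The radius of convergence is the smallest modulus among the singular points: 10/11.
At the order-1 pole 10/11 set g(u) = (u - (10/11))*f(u) = -16*u/5 - 37/29.
Simple pole: residue = g(a) at a = 10/11, which is -1335/319.


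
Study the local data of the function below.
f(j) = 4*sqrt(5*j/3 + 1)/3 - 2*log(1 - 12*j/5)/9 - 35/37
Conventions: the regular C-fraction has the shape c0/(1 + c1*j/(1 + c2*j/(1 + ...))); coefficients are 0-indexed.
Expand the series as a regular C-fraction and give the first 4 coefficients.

Taylor coefficients (expand at 0): a_0 = 43/111, a_1 = 74/45, a_2 = 239/1350, a_3 = 57097/40500.
c0 = a_0 = 43/111. Peel one level at a time: if S = 1 + c*j/S' with S'(0) = 1, then c is the j-coefficient of S and S' = c*j/(S - 1).
S_1 = c0/f = 1 + (-2738/645)*j + (1623671/92450)*j^2 + ...; c1 = -2738/645.
S_2 = c1*j/(S_1 - 1) = 1 + (131649/31820)*j + (-4168057/4928400)*j^2 + ...; c2 = 131649/31820.
S_3 = c2*j/(S_2 - 1) = 1 + (179226451/876782340)*j + ...; c3 = 179226451/876782340.

The regular C-fraction coefficients are [43/111, -2738/645, 131649/31820, 179226451/876782340].


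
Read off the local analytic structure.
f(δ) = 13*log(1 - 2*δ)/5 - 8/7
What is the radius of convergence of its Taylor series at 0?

Branch term (13/5)*log(1 - δ/(1/2)): its argument vanishes at δ = 1/2, a logarithmic branch point, modulus 1/2.
The radius of convergence is the smallest modulus among the singular points: 1/2.

The radius of convergence is 1/2.


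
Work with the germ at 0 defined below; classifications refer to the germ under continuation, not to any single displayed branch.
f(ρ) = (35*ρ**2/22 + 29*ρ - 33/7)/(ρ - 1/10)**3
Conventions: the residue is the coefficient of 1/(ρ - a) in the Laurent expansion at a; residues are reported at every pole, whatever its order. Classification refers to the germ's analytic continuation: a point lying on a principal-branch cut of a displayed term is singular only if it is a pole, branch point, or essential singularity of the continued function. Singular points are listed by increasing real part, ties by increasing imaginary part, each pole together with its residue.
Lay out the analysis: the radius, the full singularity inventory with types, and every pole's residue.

Denominator factor (ρ - 1/10)^3: pole of order 3 at 1/10, modulus 1/10.
The radius of convergence is the smallest modulus among the singular points: 1/10.
At the order-3 pole 1/10 set g(ρ) = (ρ - (1/10))^3*f(ρ) = 35*ρ**2/22 + 29*ρ - 33/7.
Order-3 pole: residue = g''(a)/2; g''(1/10) = 35/11, so the residue is 35/22.

Radius of convergence at 0: 1/10.
At 1/10: a pole of order 3; residue 35/22.


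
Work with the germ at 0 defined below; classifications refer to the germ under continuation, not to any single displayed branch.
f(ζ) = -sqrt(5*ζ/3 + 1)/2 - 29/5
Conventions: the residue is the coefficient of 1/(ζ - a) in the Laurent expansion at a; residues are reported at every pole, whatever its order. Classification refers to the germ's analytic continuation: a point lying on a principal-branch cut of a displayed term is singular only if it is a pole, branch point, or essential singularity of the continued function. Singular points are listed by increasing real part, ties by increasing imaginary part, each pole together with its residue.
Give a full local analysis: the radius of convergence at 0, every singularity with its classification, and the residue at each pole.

Branch term (-1/2)*sqrt(1 - ζ/(-3/5)): its argument vanishes at ζ = -3/5, a square-root branch point, modulus 3/5.
The radius of convergence is the smallest modulus among the singular points: 3/5.

Radius of convergence at 0: 3/5.
At -3/5: an algebraic (square-root) branch point.


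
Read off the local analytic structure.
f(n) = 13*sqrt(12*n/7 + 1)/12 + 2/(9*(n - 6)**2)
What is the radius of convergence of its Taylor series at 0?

The radius of convergence is 7/12.

Denominator factor (n - 6)^2: pole of order 2 at 6, modulus 6.
Branch term (13/12)*sqrt(1 - n/(-7/12)): its argument vanishes at n = -7/12, a square-root branch point, modulus 7/12.
The radius of convergence is the smallest modulus among the singular points: 7/12.


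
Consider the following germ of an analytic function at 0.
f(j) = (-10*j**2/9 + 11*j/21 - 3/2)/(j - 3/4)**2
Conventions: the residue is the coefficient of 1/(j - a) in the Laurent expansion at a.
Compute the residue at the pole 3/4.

The residue is -8/7.

At the order-2 pole 3/4 set g(j) = (j - (3/4))^2*f(j) = -10*j**2/9 + 11*j/21 - 3/2.
Order-2 pole: residue = g'(a); g'(3/4) = -8/7, so the residue is -8/7.


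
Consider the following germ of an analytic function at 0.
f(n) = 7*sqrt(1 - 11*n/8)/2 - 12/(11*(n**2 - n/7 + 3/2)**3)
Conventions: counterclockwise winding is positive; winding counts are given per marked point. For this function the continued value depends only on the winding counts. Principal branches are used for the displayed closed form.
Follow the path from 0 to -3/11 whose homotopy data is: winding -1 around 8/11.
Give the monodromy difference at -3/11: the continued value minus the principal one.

Continued minus principal equals -(7/4)*sqrt(22).

The rational part is single-valued and drops out of the difference; each branch term changes only by its own monodromy.
(7/2)*sqrt(1 - n/(8/11)): winding -1 is odd, the square root flips sign, contributing -2*(7/2)*sqrt(1 - (-3/11)/(8/11)) = -2*(7/2)*sqrt(11/8) = -(7/4)*sqrt(22).
Summing the contributions at n = -3/11 gives -(7/4)*sqrt(22).


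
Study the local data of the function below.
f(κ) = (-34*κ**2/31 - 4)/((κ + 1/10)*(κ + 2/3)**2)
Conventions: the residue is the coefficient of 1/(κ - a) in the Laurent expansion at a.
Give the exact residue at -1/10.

The residue is -111906/8959.

At the order-1 pole -1/10 set g(κ) = (κ - (-1/10))*f(κ) = (-34*κ**2/31 - 4)/(κ + 2/3)**2.
Simple pole: residue = g(a) at a = -1/10, which is -111906/8959.


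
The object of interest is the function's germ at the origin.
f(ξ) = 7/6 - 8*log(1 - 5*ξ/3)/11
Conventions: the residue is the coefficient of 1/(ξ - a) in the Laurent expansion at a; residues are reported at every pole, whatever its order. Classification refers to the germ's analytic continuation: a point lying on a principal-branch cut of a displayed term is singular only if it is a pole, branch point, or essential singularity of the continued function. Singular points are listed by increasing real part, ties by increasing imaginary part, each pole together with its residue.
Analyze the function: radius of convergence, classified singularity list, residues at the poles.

Radius of convergence at 0: 3/5.
At 3/5: a logarithmic branch point.

Branch term (-8/11)*log(1 - ξ/(3/5)): its argument vanishes at ξ = 3/5, a logarithmic branch point, modulus 3/5.
The radius of convergence is the smallest modulus among the singular points: 3/5.


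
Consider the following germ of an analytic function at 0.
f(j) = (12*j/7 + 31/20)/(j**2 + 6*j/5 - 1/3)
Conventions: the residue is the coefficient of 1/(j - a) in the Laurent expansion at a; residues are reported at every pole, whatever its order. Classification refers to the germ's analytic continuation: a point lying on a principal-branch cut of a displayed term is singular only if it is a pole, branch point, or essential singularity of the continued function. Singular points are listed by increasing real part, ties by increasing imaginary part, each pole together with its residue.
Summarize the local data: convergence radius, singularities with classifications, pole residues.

Denominator factor (j**2 + 6*j/5 - 1/3): discriminant 208/75, real irrational roots -3/5 + (2/15)*sqrt(39) and -3/5 - (2/15)*sqrt(39); poles of order 1, moduli -3/5 + (2/15)*sqrt(39) and 3/5 + (2/15)*sqrt(39).
The radius of convergence is the smallest modulus among the singular points: -3/5 + (2/15)*sqrt(39).
The factor j**2 + 6*j/5 - 1/3 splits as (j - a)(j - a') with a = -3/5 - (2/15)*sqrt(39), a' = -3/5 + (2/15)*sqrt(39). At the order-1 pole a set g(j) = (j - a)*f(j) = [12*j/7 + 31/20] / (j - a').
Simple pole: residue = g(a) at a = -3/5 - (2/15)*sqrt(39), which is 6/7 - (73/1456)*sqrt(39).
The factor j**2 + 6*j/5 - 1/3 splits as (j - a)(j - a') with a = -3/5 + (2/15)*sqrt(39), a' = -3/5 - (2/15)*sqrt(39). At the order-1 pole a set g(j) = (j - a)*f(j) = [12*j/7 + 31/20] / (j - a').
Simple pole: residue = g(a) at a = -3/5 + (2/15)*sqrt(39), which is 6/7 + (73/1456)*sqrt(39).
List the singular points by increasing real part (a conjugate pair: the negative imaginary part first).

Radius of convergence at 0: -3/5 + (2/15)*sqrt(39).
At -3/5 - (2/15)*sqrt(39): a pole of order 1; residue 6/7 - (73/1456)*sqrt(39).
At -3/5 + (2/15)*sqrt(39): a pole of order 1; residue 6/7 + (73/1456)*sqrt(39).


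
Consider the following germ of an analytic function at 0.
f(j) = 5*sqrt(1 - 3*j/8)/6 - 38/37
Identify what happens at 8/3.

The point is an algebraic (square-root) branch point.

The term (5/6)*sqrt(1 - j/(8/3)) has argument 1 - 8/3/(8/3) = 0 at 8/3: a square-root (algebraic, two-sheeted) branch point; the remaining terms are analytic or single-valued there.


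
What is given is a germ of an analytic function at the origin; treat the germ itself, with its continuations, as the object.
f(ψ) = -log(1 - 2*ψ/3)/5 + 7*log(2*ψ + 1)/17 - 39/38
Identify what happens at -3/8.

The point is a regular point.

There is no denominator, hence no pole anywhere.
Branch term log(1 - ψ/(-1/2)): argument at -3/8 is 1/4, nonzero, so -3/8 is not its branch point (a point on a principal cut is still regular for the continued germ).
Branch term log(1 - ψ/(3/2)): argument at -3/8 is 5/4, nonzero, so -3/8 is not its branch point (a point on a principal cut is still regular for the continued germ).
So the germ continues analytically to -3/8.


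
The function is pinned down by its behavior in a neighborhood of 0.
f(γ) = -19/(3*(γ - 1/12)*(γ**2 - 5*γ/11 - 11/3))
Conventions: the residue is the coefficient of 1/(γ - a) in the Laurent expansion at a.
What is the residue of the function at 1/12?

The residue is 10032/5857.

At the order-1 pole 1/12 set g(γ) = (γ - (1/12))*f(γ) = -19/(3*(γ**2 - 5*γ/11 - 11/3)).
Simple pole: residue = g(a) at a = 1/12, which is 10032/5857.


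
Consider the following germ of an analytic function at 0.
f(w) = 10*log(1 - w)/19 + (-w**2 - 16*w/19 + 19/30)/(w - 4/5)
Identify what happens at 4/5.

The denominator factor w - 4/5 vanishes at 4/5 and appears to the power 1; the numerator there equals -1939/2850, nonzero, and no other factor vanishes.
The branch terms are analytic at this point.
Hence a pole whose order is the multiplicity, 1.

The point is a pole of order 1.


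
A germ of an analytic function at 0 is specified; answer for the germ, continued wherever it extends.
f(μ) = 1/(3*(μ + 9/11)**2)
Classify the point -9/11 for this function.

The point is a pole of order 2.

The denominator factor μ + 9/11 vanishes at -9/11 and appears to the power 2; the numerator there equals 1/3, nonzero, and no other factor vanishes.
Hence a pole whose order is the multiplicity, 2.


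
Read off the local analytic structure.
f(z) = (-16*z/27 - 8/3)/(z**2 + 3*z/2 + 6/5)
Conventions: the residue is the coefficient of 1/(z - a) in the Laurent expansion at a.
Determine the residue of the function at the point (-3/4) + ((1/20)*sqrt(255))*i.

The residue is (-8/27) + ((40/459)*sqrt(255))*i.

The factor z**2 + 3*z/2 + 6/5 splits as (z - a)(z - a') with a = (-3/4) + ((1/20)*sqrt(255))*i, a' = (-3/4) - ((1/20)*sqrt(255))*i. At the order-1 pole a set g(z) = (z - a)*f(z) = [-16*z/27 - 8/3] / (z - a').
Simple pole: residue = g(a) at a = (-3/4) + ((1/20)*sqrt(255))*i, which is (-8/27) + ((40/459)*sqrt(255))*i.


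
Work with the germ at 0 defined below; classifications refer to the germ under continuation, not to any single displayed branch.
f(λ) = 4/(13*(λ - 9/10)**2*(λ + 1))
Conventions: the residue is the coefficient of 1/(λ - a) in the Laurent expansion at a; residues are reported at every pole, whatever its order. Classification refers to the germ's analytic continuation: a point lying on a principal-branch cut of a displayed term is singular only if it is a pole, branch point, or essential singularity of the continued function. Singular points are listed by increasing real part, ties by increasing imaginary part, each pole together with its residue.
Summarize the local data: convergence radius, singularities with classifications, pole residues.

Denominator factor (λ - 9/10)^2: pole of order 2 at 9/10, modulus 9/10.
Denominator factor (λ + 1): pole of order 1 at -1, modulus 1.
The radius of convergence is the smallest modulus among the singular points: 9/10.
At the order-1 pole -1 set g(λ) = (λ - (-1))*f(λ) = 4/(13*(λ - 9/10)**2).
Simple pole: residue = g(a) at a = -1, which is 400/4693.
At the order-2 pole 9/10 set g(λ) = (λ - (9/10))^2*f(λ) = 4/(13*(λ + 1)).
Order-2 pole: residue = g'(a); g'(9/10) = -400/4693, so the residue is -400/4693.
List the singular points by increasing real part (a conjugate pair: the negative imaginary part first).

Radius of convergence at 0: 9/10.
At -1: a pole of order 1; residue 400/4693.
At 9/10: a pole of order 2; residue -400/4693.


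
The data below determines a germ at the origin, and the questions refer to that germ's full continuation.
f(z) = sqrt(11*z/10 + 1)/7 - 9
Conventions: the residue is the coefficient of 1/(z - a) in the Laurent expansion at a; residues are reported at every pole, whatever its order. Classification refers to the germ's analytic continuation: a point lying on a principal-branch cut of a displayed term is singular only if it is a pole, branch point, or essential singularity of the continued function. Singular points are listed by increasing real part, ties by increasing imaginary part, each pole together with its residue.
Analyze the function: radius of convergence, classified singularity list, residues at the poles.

Branch term (1/7)*sqrt(1 - z/(-10/11)): its argument vanishes at z = -10/11, a square-root branch point, modulus 10/11.
The radius of convergence is the smallest modulus among the singular points: 10/11.

Radius of convergence at 0: 10/11.
At -10/11: an algebraic (square-root) branch point.


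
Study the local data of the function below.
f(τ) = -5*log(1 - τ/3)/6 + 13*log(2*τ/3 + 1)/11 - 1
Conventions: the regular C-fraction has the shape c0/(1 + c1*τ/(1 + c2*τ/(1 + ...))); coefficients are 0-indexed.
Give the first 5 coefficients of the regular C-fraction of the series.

The regular C-fraction coefficients are [-1, 211/198, -18020/20889, -4124219/45626640, 20146332961/81074646960].

Taylor coefficients (expand at 0): a_0 = -1, a_1 = 211/198, a_2 = -257/1188, a_3 = 679/5346, a_4 = -1193/21384.
c0 = a_0 = -1. Peel one level at a time: if S = 1 + c*τ/S' with S'(0) = 1, then c is the τ-coefficient of S and S' = c*τ/(S - 1).
S_1 = c0/f = 1 + (211/198)*τ + (9010/9801)*τ^2 + ...; c1 = 211/198.
S_2 = c1*τ/(S_1 - 1) = 1 + (-18020/20889)*τ + (-374929/4808268)*τ^2 + ...; c2 = -18020/20889.
S_3 = c2*τ/(S_2 - 1) = 1 + (-4124219/45626640)*τ + (1050282761/46759737600)*τ^2 + ...; c3 = -4124219/45626640.
S_4 = c3*τ/(S_3 - 1) = 1 + (20146332961/81074646960)*τ + ...; c4 = 20146332961/81074646960.


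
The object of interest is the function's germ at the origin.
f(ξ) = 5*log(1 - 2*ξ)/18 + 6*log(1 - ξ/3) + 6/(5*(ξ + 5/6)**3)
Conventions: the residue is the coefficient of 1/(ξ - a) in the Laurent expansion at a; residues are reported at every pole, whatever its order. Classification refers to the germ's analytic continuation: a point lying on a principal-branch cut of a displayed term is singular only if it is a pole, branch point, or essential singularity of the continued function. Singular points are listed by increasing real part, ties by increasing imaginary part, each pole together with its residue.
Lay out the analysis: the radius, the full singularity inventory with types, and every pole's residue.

Radius of convergence at 0: 1/2.
At -5/6: a pole of order 3; residue 0.
At 1/2: a logarithmic branch point.
At 3: a logarithmic branch point.

Denominator factor (ξ + 5/6)^3: pole of order 3 at -5/6, modulus 5/6.
Branch term (6)*log(1 - ξ/(3)): its argument vanishes at ξ = 3, a logarithmic branch point, modulus 3.
Branch term (5/18)*log(1 - ξ/(1/2)): its argument vanishes at ξ = 1/2, a logarithmic branch point, modulus 1/2.
The radius of convergence is the smallest modulus among the singular points: 1/2.
The branch terms are analytic at -5/6 and contribute nothing to the residue; only the rational part matters.
At the order-3 pole -5/6 set g(ξ) = (ξ - (-5/6))^3*(rational part) = 6/5.
Order-3 pole: residue = g''(a)/2; g''(-5/6) = 0, so the residue is 0.
List the singular points by increasing real part (a conjugate pair: the negative imaginary part first).


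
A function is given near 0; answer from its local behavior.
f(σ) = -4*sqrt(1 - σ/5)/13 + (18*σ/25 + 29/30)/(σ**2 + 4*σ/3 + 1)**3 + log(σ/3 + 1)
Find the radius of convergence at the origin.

Denominator factor (σ**2 + 4*σ/3 + 1)^3: discriminant -20/9, complex-conjugate roots (-2/3) + ((1/3)*sqrt(5))*i and (-2/3) - ((1/3)*sqrt(5))*i; poles of order 3, moduli 1 and 1.
Branch term (1)*log(1 - σ/(-3)): its argument vanishes at σ = -3, a logarithmic branch point, modulus 3.
Branch term (-4/13)*sqrt(1 - σ/(5)): its argument vanishes at σ = 5, a square-root branch point, modulus 5.
The radius of convergence is the smallest modulus among the singular points: 1.

The radius of convergence is 1.


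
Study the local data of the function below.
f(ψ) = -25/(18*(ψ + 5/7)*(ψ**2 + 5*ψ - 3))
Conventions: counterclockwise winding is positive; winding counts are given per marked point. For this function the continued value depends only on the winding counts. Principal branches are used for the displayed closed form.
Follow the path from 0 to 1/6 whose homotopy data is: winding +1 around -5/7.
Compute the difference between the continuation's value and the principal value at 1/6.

Continued minus principal equals 0.

The function is rational, hence single-valued: continuing it around any pole returns the same value, so the difference is 0.


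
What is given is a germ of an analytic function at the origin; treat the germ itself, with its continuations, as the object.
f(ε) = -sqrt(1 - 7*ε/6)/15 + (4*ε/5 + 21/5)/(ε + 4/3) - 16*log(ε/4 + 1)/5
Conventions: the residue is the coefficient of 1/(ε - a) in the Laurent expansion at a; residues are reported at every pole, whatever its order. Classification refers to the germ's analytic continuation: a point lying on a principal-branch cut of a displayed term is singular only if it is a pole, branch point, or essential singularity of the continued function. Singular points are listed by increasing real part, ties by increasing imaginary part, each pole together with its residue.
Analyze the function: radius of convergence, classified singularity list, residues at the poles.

Radius of convergence at 0: 6/7.
At -4: a logarithmic branch point.
At -4/3: a pole of order 1; residue 47/15.
At 6/7: an algebraic (square-root) branch point.

Denominator factor (ε + 4/3): pole of order 1 at -4/3, modulus 4/3.
Branch term (-1/15)*sqrt(1 - ε/(6/7)): its argument vanishes at ε = 6/7, a square-root branch point, modulus 6/7.
Branch term (-16/5)*log(1 - ε/(-4)): its argument vanishes at ε = -4, a logarithmic branch point, modulus 4.
The radius of convergence is the smallest modulus among the singular points: 6/7.
The branch terms are analytic at -4/3 and contribute nothing to the residue; only the rational part matters.
At the order-1 pole -4/3 set g(ε) = (ε - (-4/3))*(rational part) = 4*ε/5 + 21/5.
Simple pole: residue = g(a) at a = -4/3, which is 47/15.
List the singular points by increasing real part (a conjugate pair: the negative imaginary part first).
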